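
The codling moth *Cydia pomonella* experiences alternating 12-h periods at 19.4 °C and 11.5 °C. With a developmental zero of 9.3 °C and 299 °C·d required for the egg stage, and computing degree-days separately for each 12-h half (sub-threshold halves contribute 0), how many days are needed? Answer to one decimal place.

48.6 days

Day half: max(0, 19.4 − 9.3) × 0.5 = 10.1 × 0.5 = 5.05 DD.
Night half: max(0, 11.5 − 9.3) × 0.5 = 2.2 × 0.5 = 1.10 DD.
Per 24 h: 6.15 DD/day.
Duration = 299 / 6.15 = 48.618 ≈ 48.6 days.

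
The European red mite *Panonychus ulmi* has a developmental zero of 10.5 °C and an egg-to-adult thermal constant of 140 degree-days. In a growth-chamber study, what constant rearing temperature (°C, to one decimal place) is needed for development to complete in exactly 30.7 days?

Required daily accumulation = 140 / 30.7 = 4.560 DD/day.
T = T_base + 4.560 = 10.5 + 4.560 = 15.060 ≈ 15.1 °C.

15.1 °C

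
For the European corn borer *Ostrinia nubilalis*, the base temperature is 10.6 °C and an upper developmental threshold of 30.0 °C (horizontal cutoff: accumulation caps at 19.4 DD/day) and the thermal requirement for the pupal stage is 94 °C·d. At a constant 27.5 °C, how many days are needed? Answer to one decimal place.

Daily accumulation = 27.5 − 10.6 = 16.9 DD/day.
Duration = 94 / 16.9 = 5.562 ≈ 5.6 days.

5.6 days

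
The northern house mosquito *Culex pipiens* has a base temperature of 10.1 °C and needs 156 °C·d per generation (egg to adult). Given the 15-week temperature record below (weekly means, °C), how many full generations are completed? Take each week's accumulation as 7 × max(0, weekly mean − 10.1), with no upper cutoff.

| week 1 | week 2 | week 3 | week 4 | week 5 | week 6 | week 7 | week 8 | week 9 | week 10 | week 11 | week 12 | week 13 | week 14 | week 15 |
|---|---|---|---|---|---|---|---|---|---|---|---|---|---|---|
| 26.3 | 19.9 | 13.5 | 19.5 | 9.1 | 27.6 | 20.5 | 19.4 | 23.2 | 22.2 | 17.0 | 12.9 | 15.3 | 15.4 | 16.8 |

5 generations

Weekly DD (7 × max(0, T̄ − 10.1)): 113.4, 68.6, 23.8, 65.8, 0.0, 122.5, 72.8, 65.1, 91.7, 84.7, 48.3, 19.6, 36.4, 37.1, 46.9.
Season total = 896.7 DD.
Complete generations = ⌊896.7 / 156⌋ = 5.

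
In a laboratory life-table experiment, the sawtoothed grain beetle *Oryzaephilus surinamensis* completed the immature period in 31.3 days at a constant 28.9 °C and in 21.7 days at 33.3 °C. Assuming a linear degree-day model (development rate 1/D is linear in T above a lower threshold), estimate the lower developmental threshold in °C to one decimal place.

Equal thermal constants: D₁(T₁ − T_b) = D₂(T₂ − T_b).
31.3·(28.9 − T_b) = 21.7·(33.3 − T_b)
T_b = (31.3·28.9 − 21.7·33.3) / (31.3 − 21.7) = 181.96 / 9.6 = 18.954 °C ≈ 19.0 °C.

19.0 °C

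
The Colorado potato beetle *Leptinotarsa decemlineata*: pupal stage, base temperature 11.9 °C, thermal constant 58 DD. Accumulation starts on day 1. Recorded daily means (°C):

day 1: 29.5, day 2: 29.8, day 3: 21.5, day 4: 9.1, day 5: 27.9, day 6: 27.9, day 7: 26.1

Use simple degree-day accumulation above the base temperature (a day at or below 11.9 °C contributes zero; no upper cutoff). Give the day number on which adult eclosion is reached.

Daily DD above 11.9 °C: 17.6, 17.9, 9.6, 0.0, 16.0, 16.0, 14.2.
Cumulative: 17.6, 35.5, 45.1, 45.1, 61.1, 77.1, 91.3.
The total first reaches 58 DD on day 5.

day 5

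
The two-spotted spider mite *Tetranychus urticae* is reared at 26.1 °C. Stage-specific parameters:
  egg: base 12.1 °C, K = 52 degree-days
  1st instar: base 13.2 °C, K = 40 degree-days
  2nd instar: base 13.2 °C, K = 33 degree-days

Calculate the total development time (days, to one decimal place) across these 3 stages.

9.4 days

egg: 52 / (26.1 − 12.1) = 52 / 14.0 = 3.714 d.
1st instar: 40 / (26.1 − 13.2) = 40 / 12.9 = 3.101 d.
2nd instar: 33 / (26.1 − 13.2) = 33 / 12.9 = 2.558 d.
Sum = 9.373 ≈ 9.4 days.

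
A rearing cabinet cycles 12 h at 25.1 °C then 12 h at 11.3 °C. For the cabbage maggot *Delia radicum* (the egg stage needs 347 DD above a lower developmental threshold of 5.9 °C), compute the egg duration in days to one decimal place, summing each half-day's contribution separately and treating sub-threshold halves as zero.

Day half: max(0, 25.1 − 5.9) × 0.5 = 19.2 × 0.5 = 9.60 DD.
Night half: max(0, 11.3 − 5.9) × 0.5 = 5.4 × 0.5 = 2.70 DD.
Per 24 h: 12.30 DD/day.
Duration = 347 / 12.30 = 28.211 ≈ 28.2 days.

28.2 days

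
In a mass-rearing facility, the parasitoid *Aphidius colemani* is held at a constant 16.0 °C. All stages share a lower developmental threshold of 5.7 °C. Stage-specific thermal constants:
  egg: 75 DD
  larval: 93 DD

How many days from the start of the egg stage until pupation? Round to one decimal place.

Daily accumulation at 16.0 °C = 16.0 − 5.7 = 10.3 DD/day.
Total K = 75 + 93 = 168 DD.
Total duration = 168 / 10.3 = 16.311 ≈ 16.3 days.

16.3 days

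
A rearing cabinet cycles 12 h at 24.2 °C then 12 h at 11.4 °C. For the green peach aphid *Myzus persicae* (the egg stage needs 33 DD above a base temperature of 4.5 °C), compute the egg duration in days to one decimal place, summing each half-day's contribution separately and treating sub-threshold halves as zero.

2.5 days

Day half: max(0, 24.2 − 4.5) × 0.5 = 19.7 × 0.5 = 9.85 DD.
Night half: max(0, 11.4 − 4.5) × 0.5 = 6.9 × 0.5 = 3.45 DD.
Per 24 h: 13.30 DD/day.
Duration = 33 / 13.30 = 2.481 ≈ 2.5 days.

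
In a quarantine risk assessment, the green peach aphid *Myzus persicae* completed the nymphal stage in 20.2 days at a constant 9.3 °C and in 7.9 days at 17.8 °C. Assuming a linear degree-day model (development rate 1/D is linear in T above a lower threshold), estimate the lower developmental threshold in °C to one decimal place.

Linear rate model ⇒ the product D·(T − T_b) is constant across temperatures.
20.2·(9.3 − T_b) = 7.9·(17.8 − T_b)
T_b = (20.2·9.3 − 7.9·17.8) / (20.2 − 7.9) = 47.24 / 12.3 = 3.841 °C ≈ 3.8 °C.

3.8 °C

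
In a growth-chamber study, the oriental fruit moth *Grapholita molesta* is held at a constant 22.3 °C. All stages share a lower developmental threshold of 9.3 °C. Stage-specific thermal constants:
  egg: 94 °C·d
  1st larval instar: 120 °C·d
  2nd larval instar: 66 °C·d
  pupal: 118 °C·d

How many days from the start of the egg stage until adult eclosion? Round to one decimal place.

30.6 days

Daily accumulation at 22.3 °C = 22.3 − 9.3 = 13.0 DD/day.
Total K = 94 + 120 + 66 + 118 = 398 DD.
Total duration = 398 / 13.0 = 30.615 ≈ 30.6 days.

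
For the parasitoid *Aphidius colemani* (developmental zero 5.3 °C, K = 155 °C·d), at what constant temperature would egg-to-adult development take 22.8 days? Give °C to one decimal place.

12.1 °C

Required daily accumulation = 155 / 22.8 = 6.798 DD/day.
T = T_base + 6.798 = 5.3 + 6.798 = 12.098 ≈ 12.1 °C.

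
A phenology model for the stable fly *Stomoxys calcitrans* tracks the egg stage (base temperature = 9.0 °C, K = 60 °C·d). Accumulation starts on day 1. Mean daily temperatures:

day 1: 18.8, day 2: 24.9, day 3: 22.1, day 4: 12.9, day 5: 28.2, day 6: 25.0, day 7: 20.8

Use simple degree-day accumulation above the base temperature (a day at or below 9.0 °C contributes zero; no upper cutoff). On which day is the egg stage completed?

day 5

Daily DD above 9.0 °C: 9.8, 15.9, 13.1, 3.9, 19.2, 16.0, 11.8.
Cumulative: 9.8, 25.7, 38.8, 42.7, 61.9, 77.9, 89.7.
The total first reaches 60 DD on day 5.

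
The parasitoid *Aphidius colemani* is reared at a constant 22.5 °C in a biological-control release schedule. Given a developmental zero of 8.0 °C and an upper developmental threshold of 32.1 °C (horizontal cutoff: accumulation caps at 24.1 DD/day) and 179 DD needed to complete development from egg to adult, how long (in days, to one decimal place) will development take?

Daily accumulation = 22.5 − 8.0 = 14.5 DD/day.
Duration = 179 / 14.5 = 12.345 ≈ 12.3 days.

12.3 days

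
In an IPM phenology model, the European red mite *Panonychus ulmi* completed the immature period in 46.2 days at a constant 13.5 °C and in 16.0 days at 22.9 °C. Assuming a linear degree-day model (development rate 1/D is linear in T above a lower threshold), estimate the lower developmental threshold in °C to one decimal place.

8.5 °C

Equal thermal constants: D₁(T₁ − T_b) = D₂(T₂ − T_b).
46.2·(13.5 − T_b) = 16.0·(22.9 − T_b)
T_b = (46.2·13.5 − 16.0·22.9) / (46.2 − 16.0) = 257.30 / 30.2 = 8.520 °C ≈ 8.5 °C.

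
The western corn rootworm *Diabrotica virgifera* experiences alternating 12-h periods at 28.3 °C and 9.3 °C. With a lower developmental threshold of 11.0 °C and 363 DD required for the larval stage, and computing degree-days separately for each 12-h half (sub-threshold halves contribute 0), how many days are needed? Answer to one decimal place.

Day half: max(0, 28.3 − 11.0) × 0.5 = 17.3 × 0.5 = 8.65 DD.
Night half: max(0, 9.3 − 11.0) × 0.5 = 0.0 × 0.5 = 0.00 DD.
Per 24 h: 8.65 DD/day.
Duration = 363 / 8.65 = 41.965 ≈ 42.0 days.

42.0 days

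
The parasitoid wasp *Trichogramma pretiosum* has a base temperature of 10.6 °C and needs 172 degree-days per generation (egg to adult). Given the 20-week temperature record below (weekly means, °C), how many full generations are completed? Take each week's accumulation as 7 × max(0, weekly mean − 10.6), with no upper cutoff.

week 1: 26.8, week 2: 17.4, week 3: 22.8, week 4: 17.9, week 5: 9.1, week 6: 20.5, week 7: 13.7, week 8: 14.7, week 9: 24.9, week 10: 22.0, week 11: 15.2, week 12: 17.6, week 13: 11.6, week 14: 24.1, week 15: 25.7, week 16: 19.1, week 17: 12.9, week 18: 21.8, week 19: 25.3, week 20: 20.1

Weekly DD (7 × max(0, T̄ − 10.6)): 113.4, 47.6, 85.4, 51.1, 0.0, 69.3, 21.7, 28.7, 100.1, 79.8, 32.2, 49.0, 7.0, 94.5, 105.7, 59.5, 16.1, 78.4, 102.9, 66.5.
Season total = 1208.9 DD.
Complete generations = ⌊1208.9 / 172⌋ = 7.

7 generations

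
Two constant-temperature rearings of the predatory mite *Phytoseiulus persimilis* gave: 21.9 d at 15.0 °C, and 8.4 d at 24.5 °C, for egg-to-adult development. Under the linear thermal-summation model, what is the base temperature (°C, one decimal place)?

Equal thermal constants: D₁(T₁ − T_b) = D₂(T₂ − T_b).
21.9·(15.0 − T_b) = 8.4·(24.5 − T_b)
T_b = (21.9·15.0 − 8.4·24.5) / (21.9 − 8.4) = 122.70 / 13.5 = 9.089 °C ≈ 9.1 °C.

9.1 °C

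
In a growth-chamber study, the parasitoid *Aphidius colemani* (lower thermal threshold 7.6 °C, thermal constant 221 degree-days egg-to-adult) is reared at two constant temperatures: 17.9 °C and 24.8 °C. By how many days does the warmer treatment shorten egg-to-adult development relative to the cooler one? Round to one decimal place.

At 17.9 °C: 221 / (17.9 − 7.6) = 221 / 10.3 = 21.456 d.
At 24.8 °C: 221 / (24.8 − 7.6) = 221 / 17.2 = 12.849 d.
Difference = |21.456 − 12.849| = 8.607 ≈ 8.6 days.

8.6 days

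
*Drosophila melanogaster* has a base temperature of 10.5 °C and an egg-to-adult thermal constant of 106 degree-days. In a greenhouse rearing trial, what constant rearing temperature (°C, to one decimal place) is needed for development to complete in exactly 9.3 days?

21.9 °C

Required daily accumulation = 106 / 9.3 = 11.398 DD/day.
T = T_base + 11.398 = 10.5 + 11.398 = 21.898 ≈ 21.9 °C.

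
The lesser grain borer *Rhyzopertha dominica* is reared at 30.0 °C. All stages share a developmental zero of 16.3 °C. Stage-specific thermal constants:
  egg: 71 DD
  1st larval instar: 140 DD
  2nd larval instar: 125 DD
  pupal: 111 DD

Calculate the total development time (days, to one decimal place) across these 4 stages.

Daily accumulation at 30.0 °C = 30.0 − 16.3 = 13.7 DD/day.
Total K = 71 + 140 + 125 + 111 = 447 DD.
Total duration = 447 / 13.7 = 32.628 ≈ 32.6 days.

32.6 days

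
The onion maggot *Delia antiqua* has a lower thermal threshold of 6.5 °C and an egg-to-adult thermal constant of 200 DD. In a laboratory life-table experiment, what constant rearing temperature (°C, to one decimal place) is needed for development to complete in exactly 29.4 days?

13.3 °C

Required daily accumulation = 200 / 29.4 = 6.803 DD/day.
T = T_base + 6.803 = 6.5 + 6.803 = 13.303 ≈ 13.3 °C.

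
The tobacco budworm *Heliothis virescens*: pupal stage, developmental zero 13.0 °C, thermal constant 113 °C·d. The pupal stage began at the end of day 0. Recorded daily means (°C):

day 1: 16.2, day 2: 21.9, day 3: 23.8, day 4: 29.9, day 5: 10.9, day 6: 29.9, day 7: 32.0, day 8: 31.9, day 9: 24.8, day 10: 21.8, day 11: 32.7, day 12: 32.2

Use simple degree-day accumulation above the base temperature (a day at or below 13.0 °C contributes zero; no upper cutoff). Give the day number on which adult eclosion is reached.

Daily DD above 13.0 °C: 3.2, 8.9, 10.8, 16.9, 0.0, 16.9, 19.0, 18.9, 11.8, 8.8, 19.7, 19.2.
Cumulative: 3.2, 12.1, 22.9, 39.8, 39.8, 56.7, 75.7, 94.6, 106.4, 115.2, 134.9, 154.1.
The total first reaches 113 DD on day 10.

day 10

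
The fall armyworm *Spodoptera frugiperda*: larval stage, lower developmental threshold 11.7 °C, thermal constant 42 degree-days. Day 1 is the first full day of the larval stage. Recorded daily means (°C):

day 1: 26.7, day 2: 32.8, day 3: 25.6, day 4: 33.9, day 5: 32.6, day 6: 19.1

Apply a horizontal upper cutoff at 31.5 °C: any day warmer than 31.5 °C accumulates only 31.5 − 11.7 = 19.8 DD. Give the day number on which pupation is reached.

Daily DD above 11.7 °C (capped at 19.8): 15.0, 19.8, 13.9, 19.8, 19.8, 7.4.
Cumulative: 15.0, 34.8, 48.7, 68.5, 88.3, 95.7.
The total first reaches 42 DD on day 3.

day 3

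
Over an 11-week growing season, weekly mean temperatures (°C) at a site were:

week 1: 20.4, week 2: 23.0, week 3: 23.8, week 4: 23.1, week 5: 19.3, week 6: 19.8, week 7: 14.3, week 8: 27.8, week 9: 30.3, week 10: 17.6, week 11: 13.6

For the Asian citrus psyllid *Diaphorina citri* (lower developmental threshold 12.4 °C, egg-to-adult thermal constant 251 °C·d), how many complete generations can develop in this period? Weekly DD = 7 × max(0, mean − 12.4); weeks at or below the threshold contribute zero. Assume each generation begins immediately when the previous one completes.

Weekly DD (7 × max(0, T̄ − 12.4)): 56.0, 74.2, 79.8, 74.9, 48.3, 51.8, 13.3, 107.8, 125.3, 36.4, 8.4.
Season total = 676.2 DD.
Complete generations = ⌊676.2 / 251⌋ = 2.

2 generations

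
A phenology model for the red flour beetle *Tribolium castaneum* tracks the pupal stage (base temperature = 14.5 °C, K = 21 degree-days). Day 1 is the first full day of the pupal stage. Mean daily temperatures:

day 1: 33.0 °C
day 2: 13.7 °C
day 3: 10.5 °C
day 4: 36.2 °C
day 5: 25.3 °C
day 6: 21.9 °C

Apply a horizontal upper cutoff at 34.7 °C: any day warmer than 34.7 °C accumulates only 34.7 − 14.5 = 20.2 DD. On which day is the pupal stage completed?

day 4

Daily DD above 14.5 °C (capped at 20.2): 18.5, 0.0, 0.0, 20.2, 10.8, 7.4.
Cumulative: 18.5, 18.5, 18.5, 38.7, 49.5, 56.9.
The total first reaches 21 DD on day 4.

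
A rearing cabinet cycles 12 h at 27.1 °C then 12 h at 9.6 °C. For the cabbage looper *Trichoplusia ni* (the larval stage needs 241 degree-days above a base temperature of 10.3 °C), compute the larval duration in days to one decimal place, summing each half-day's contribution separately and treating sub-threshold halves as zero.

28.7 days

Day half: max(0, 27.1 − 10.3) × 0.5 = 16.8 × 0.5 = 8.40 DD.
Night half: max(0, 9.6 − 10.3) × 0.5 = 0.0 × 0.5 = 0.00 DD.
Per 24 h: 8.40 DD/day.
Duration = 241 / 8.40 = 28.690 ≈ 28.7 days.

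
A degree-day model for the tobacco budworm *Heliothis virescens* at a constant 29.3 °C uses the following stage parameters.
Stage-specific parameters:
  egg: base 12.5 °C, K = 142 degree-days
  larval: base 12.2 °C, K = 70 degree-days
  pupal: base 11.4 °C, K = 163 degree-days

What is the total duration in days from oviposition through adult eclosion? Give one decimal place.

egg: 142 / (29.3 − 12.5) = 142 / 16.8 = 8.452 d.
larval: 70 / (29.3 − 12.2) = 70 / 17.1 = 4.094 d.
pupal: 163 / (29.3 − 11.4) = 163 / 17.9 = 9.106 d.
Sum = 21.652 ≈ 21.7 days.

21.7 days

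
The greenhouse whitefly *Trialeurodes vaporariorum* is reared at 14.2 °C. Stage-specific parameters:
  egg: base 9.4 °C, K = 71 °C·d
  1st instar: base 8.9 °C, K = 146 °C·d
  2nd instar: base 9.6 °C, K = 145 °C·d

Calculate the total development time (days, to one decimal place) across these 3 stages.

egg: 71 / (14.2 − 9.4) = 71 / 4.8 = 14.792 d.
1st instar: 146 / (14.2 − 8.9) = 146 / 5.3 = 27.547 d.
2nd instar: 145 / (14.2 − 9.6) = 145 / 4.6 = 31.522 d.
Sum = 73.861 ≈ 73.9 days.

73.9 days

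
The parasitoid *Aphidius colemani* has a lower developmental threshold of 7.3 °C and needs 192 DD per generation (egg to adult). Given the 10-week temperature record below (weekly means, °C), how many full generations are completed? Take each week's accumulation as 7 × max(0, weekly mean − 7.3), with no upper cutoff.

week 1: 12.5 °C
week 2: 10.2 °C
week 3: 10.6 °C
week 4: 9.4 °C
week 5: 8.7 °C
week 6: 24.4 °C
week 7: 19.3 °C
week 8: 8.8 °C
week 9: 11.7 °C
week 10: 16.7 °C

2 generations

Weekly DD (7 × max(0, T̄ − 7.3)): 36.4, 20.3, 23.1, 14.7, 9.8, 119.7, 84.0, 10.5, 30.8, 65.8.
Season total = 415.1 DD.
Complete generations = ⌊415.1 / 192⌋ = 2.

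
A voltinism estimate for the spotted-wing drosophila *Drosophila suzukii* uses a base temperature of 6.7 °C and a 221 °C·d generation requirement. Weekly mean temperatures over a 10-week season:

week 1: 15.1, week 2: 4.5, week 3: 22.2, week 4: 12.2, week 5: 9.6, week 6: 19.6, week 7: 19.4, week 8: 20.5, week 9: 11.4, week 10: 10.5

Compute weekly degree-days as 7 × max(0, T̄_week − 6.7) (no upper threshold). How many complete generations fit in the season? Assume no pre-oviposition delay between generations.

2 generations

Weekly DD (7 × max(0, T̄ − 6.7)): 58.8, 0.0, 108.5, 38.5, 20.3, 90.3, 88.9, 96.6, 32.9, 26.6.
Season total = 561.4 DD.
Complete generations = ⌊561.4 / 221⌋ = 2.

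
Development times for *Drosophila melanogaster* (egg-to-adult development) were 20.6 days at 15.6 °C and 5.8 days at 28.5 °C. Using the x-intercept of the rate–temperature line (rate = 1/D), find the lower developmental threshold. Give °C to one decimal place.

10.5 °C

Under the model K = D·(T − T_b), so D₁·(T₁ − T_b) = D₂·(T₂ − T_b).
20.6·(15.6 − T_b) = 5.8·(28.5 − T_b)
T_b = (20.6·15.6 − 5.8·28.5) / (20.6 − 5.8) = 156.06 / 14.8 = 10.545 °C ≈ 10.5 °C.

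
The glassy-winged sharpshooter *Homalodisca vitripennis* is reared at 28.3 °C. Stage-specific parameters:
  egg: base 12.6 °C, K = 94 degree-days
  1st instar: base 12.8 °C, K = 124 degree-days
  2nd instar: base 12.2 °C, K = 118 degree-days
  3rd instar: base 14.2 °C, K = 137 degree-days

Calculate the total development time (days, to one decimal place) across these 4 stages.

31.0 days

egg: 94 / (28.3 − 12.6) = 94 / 15.7 = 5.987 d.
1st instar: 124 / (28.3 − 12.8) = 124 / 15.5 = 8.000 d.
2nd instar: 118 / (28.3 − 12.2) = 118 / 16.1 = 7.329 d.
3rd instar: 137 / (28.3 − 14.2) = 137 / 14.1 = 9.716 d.
Sum = 31.033 ≈ 31.0 days.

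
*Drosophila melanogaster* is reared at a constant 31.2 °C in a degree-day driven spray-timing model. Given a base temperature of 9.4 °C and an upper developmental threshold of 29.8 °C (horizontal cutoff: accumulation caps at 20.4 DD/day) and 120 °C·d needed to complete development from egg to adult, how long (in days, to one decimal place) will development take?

5.9 days

Temperature 31.2 °C exceeds the upper threshold, so daily accumulation caps at 29.8 − 9.4 = 20.4 DD/day.
Duration = 120 / 20.4 = 5.882 ≈ 5.9 days.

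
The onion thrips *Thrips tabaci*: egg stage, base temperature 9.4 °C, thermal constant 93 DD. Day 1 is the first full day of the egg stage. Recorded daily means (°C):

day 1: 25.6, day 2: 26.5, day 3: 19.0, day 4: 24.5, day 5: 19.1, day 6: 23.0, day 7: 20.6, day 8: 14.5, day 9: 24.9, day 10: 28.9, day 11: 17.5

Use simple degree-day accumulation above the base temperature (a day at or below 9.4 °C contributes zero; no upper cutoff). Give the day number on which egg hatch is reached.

day 8

Daily DD above 9.4 °C: 16.2, 17.1, 9.6, 15.1, 9.7, 13.6, 11.2, 5.1, 15.5, 19.5, 8.1.
Cumulative: 16.2, 33.3, 42.9, 58.0, 67.7, 81.3, 92.5, 97.6, 113.1, 132.6, 140.7.
The total first reaches 93 DD on day 8.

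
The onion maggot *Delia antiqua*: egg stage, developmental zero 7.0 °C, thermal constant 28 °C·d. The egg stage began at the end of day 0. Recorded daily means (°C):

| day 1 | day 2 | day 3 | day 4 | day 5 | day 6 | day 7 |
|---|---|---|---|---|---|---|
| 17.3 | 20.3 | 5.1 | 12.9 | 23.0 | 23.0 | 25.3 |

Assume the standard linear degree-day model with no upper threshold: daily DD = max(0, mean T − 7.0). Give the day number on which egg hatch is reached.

Daily DD above 7.0 °C: 10.3, 13.3, 0.0, 5.9, 16.0, 16.0, 18.3.
Cumulative: 10.3, 23.6, 23.6, 29.5, 45.5, 61.5, 79.8.
The total first reaches 28 DD on day 4.

day 4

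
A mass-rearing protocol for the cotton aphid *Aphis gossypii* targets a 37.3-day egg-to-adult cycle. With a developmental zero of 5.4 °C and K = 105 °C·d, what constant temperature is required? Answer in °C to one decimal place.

Required daily accumulation = 105 / 37.3 = 2.815 DD/day.
T = T_base + 2.815 = 5.4 + 2.815 = 8.215 ≈ 8.2 °C.

8.2 °C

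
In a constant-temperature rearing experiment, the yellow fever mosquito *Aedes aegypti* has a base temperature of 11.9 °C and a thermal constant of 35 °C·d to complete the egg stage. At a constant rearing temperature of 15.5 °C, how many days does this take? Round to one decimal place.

Daily accumulation = 15.5 − 11.9 = 3.6 DD/day.
Duration = 35 / 3.6 = 9.722 ≈ 9.7 days.

9.7 days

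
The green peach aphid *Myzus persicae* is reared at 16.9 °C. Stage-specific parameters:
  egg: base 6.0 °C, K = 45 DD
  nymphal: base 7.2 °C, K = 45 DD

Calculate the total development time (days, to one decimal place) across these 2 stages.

egg: 45 / (16.9 − 6.0) = 45 / 10.9 = 4.128 d.
nymphal: 45 / (16.9 − 7.2) = 45 / 9.7 = 4.639 d.
Sum = 8.768 ≈ 8.8 days.

8.8 days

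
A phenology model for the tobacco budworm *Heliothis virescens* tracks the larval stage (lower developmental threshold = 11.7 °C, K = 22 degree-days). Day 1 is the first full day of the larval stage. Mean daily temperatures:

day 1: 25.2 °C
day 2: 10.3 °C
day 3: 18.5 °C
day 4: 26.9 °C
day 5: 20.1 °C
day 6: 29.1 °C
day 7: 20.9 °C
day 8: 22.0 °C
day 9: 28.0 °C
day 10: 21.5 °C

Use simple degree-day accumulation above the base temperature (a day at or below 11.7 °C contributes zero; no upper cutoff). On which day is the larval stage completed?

day 4

Daily DD above 11.7 °C: 13.5, 0.0, 6.8, 15.2, 8.4, 17.4, 9.2, 10.3, 16.3, 9.8.
Cumulative: 13.5, 13.5, 20.3, 35.5, 43.9, 61.3, 70.5, 80.8, 97.1, 106.9.
The total first reaches 22 DD on day 4.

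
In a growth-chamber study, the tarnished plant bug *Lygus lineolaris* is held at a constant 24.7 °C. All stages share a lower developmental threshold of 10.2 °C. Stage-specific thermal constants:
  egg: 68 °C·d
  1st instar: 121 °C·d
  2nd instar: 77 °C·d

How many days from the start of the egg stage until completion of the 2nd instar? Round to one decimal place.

18.3 days

Daily accumulation at 24.7 °C = 24.7 − 10.2 = 14.5 DD/day.
Total K = 68 + 121 + 77 = 266 DD.
Total duration = 266 / 14.5 = 18.345 ≈ 18.3 days.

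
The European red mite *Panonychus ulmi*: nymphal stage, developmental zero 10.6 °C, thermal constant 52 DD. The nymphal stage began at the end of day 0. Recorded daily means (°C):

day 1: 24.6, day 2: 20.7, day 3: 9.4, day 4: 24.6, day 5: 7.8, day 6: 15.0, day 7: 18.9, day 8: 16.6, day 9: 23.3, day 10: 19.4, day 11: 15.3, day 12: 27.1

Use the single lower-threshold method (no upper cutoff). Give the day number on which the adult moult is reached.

Daily DD above 10.6 °C: 14.0, 10.1, 0.0, 14.0, 0.0, 4.4, 8.3, 6.0, 12.7, 8.8, 4.7, 16.5.
Cumulative: 14.0, 24.1, 24.1, 38.1, 38.1, 42.5, 50.8, 56.8, 69.5, 78.3, 83.0, 99.5.
The total first reaches 52 DD on day 8.

day 8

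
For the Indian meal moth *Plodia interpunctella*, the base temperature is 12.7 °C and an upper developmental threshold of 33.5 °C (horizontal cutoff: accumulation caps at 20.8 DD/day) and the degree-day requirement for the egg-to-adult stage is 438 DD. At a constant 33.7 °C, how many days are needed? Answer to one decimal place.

Temperature 33.7 °C exceeds the upper threshold, so daily accumulation caps at 33.5 − 12.7 = 20.8 DD/day.
Duration = 438 / 20.8 = 21.058 ≈ 21.1 days.

21.1 days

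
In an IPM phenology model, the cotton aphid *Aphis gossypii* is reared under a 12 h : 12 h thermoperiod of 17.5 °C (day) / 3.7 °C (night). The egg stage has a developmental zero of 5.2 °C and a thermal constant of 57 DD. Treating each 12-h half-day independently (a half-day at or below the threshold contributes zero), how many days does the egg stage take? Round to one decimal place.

9.3 days

Day half: max(0, 17.5 − 5.2) × 0.5 = 12.3 × 0.5 = 6.15 DD.
Night half: max(0, 3.7 − 5.2) × 0.5 = 0.0 × 0.5 = 0.00 DD.
Per 24 h: 6.15 DD/day.
Duration = 57 / 6.15 = 9.268 ≈ 9.3 days.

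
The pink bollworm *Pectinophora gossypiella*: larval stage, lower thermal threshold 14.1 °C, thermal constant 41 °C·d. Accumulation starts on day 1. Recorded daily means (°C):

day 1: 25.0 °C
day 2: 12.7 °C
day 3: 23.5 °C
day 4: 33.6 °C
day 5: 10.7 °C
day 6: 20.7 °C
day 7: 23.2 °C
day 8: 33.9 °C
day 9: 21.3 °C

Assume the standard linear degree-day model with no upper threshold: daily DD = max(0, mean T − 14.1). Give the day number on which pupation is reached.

day 6

Daily DD above 14.1 °C: 10.9, 0.0, 9.4, 19.5, 0.0, 6.6, 9.1, 19.8, 7.2.
Cumulative: 10.9, 10.9, 20.3, 39.8, 39.8, 46.4, 55.5, 75.3, 82.5.
The total first reaches 41 DD on day 6.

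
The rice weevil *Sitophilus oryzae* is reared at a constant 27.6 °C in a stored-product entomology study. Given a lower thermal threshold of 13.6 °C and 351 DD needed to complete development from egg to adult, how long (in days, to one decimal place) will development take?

Daily accumulation = 27.6 − 13.6 = 14.0 DD/day.
Duration = 351 / 14.0 = 25.071 ≈ 25.1 days.

25.1 days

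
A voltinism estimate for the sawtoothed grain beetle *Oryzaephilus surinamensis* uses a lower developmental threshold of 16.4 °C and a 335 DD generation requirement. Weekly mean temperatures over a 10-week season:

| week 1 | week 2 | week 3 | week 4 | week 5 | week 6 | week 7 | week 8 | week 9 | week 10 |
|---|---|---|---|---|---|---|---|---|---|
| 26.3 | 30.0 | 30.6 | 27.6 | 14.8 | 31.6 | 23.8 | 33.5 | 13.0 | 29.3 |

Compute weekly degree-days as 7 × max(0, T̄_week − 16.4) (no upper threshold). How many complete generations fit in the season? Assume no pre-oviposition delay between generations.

2 generations

Weekly DD (7 × max(0, T̄ − 16.4)): 69.3, 95.2, 99.4, 78.4, 0.0, 106.4, 51.8, 119.7, 0.0, 90.3.
Season total = 710.5 DD.
Complete generations = ⌊710.5 / 335⌋ = 2.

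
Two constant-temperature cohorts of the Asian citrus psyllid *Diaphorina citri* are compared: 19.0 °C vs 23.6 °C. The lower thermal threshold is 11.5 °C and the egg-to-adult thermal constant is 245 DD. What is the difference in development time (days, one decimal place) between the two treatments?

12.4 days

At 19.0 °C: 245 / (19.0 − 11.5) = 245 / 7.5 = 32.667 d.
At 23.6 °C: 245 / (23.6 − 11.5) = 245 / 12.1 = 20.248 d.
Difference = |32.667 − 20.248| = 12.419 ≈ 12.4 days.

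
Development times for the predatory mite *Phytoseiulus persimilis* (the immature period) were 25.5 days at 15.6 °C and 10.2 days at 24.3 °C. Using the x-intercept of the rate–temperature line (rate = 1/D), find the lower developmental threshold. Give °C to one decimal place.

9.8 °C

Equal thermal constants: D₁(T₁ − T_b) = D₂(T₂ − T_b).
25.5·(15.6 − T_b) = 10.2·(24.3 − T_b)
T_b = (25.5·15.6 − 10.2·24.3) / (25.5 − 10.2) = 149.94 / 15.3 = 9.800 °C ≈ 9.8 °C.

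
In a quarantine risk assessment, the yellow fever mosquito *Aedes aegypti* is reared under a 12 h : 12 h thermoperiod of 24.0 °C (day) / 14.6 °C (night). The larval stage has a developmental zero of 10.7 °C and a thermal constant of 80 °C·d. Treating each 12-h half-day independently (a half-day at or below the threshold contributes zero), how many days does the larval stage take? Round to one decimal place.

Day half: max(0, 24.0 − 10.7) × 0.5 = 13.3 × 0.5 = 6.65 DD.
Night half: max(0, 14.6 − 10.7) × 0.5 = 3.9 × 0.5 = 1.95 DD.
Per 24 h: 8.60 DD/day.
Duration = 80 / 8.60 = 9.302 ≈ 9.3 days.

9.3 days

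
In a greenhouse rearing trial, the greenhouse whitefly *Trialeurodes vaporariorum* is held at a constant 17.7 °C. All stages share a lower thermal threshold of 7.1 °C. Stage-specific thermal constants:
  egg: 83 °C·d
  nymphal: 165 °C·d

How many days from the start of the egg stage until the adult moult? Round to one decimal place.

23.4 days

Daily accumulation at 17.7 °C = 17.7 − 7.1 = 10.6 DD/day.
Total K = 83 + 165 = 248 DD.
Total duration = 248 / 10.6 = 23.396 ≈ 23.4 days.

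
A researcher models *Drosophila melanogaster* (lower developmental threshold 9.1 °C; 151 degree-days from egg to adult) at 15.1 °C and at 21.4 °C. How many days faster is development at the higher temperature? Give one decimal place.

12.9 days

At 15.1 °C: 151 / (15.1 − 9.1) = 151 / 6.0 = 25.167 d.
At 21.4 °C: 151 / (21.4 − 9.1) = 151 / 12.3 = 12.276 d.
Difference = |25.167 − 12.276| = 12.890 ≈ 12.9 days.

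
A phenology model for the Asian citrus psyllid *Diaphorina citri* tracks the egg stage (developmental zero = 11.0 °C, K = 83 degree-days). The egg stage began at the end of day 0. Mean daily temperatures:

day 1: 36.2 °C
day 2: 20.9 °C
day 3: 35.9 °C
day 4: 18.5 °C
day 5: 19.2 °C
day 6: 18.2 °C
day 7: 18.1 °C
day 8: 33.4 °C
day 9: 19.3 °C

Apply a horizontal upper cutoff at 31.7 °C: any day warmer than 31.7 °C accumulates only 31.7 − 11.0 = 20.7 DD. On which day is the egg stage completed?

day 8

Daily DD above 11.0 °C (capped at 20.7): 20.7, 9.9, 20.7, 7.5, 8.2, 7.2, 7.1, 20.7, 8.3.
Cumulative: 20.7, 30.6, 51.3, 58.8, 67.0, 74.2, 81.3, 102.0, 110.3.
The total first reaches 83 DD on day 8.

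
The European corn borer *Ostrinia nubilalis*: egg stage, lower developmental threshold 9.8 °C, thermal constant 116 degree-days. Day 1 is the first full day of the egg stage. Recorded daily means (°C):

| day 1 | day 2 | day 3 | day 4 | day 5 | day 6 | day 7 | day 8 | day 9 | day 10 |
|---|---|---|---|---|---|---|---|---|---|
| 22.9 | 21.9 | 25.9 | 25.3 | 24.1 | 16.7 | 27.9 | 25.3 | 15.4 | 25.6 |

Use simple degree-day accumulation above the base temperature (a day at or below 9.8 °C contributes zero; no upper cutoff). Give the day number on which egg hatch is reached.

day 9

Daily DD above 9.8 °C: 13.1, 12.1, 16.1, 15.5, 14.3, 6.9, 18.1, 15.5, 5.6, 15.8.
Cumulative: 13.1, 25.2, 41.3, 56.8, 71.1, 78.0, 96.1, 111.6, 117.2, 133.0.
The total first reaches 116 DD on day 9.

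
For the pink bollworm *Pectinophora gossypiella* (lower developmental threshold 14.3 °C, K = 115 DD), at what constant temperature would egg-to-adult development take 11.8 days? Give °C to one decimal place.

Required daily accumulation = 115 / 11.8 = 9.746 DD/day.
T = T_base + 9.746 = 14.3 + 9.746 = 24.046 ≈ 24.0 °C.

24.0 °C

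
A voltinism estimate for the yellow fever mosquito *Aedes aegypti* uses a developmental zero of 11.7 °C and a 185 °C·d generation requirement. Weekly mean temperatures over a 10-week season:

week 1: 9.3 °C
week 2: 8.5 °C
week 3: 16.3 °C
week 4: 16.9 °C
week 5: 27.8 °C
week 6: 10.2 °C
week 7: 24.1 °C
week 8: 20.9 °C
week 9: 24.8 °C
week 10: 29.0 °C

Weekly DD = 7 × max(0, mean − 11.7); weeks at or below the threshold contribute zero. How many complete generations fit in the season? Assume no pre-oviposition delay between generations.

Weekly DD (7 × max(0, T̄ − 11.7)): 0.0, 0.0, 32.2, 36.4, 112.7, 0.0, 86.8, 64.4, 91.7, 121.1.
Season total = 545.3 DD.
Complete generations = ⌊545.3 / 185⌋ = 2.

2 generations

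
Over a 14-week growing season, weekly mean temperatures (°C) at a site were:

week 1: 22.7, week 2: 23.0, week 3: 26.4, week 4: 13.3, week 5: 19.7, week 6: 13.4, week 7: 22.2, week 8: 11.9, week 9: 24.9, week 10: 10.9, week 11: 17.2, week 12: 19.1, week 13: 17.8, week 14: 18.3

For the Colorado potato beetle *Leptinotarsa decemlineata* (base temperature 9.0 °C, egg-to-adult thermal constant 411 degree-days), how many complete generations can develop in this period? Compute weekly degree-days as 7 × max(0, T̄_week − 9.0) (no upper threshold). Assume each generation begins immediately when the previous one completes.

Weekly DD (7 × max(0, T̄ − 9.0)): 95.9, 98.0, 121.8, 30.1, 74.9, 30.8, 92.4, 20.3, 111.3, 13.3, 57.4, 70.7, 61.6, 65.1.
Season total = 943.6 DD.
Complete generations = ⌊943.6 / 411⌋ = 2.

2 generations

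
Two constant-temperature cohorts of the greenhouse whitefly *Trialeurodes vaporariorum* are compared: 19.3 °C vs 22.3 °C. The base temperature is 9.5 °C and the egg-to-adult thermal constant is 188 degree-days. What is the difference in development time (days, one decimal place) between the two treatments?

At 19.3 °C: 188 / (19.3 − 9.5) = 188 / 9.8 = 19.184 d.
At 22.3 °C: 188 / (22.3 − 9.5) = 188 / 12.8 = 14.688 d.
Difference = |19.184 − 14.688| = 4.496 ≈ 4.5 days.

4.5 days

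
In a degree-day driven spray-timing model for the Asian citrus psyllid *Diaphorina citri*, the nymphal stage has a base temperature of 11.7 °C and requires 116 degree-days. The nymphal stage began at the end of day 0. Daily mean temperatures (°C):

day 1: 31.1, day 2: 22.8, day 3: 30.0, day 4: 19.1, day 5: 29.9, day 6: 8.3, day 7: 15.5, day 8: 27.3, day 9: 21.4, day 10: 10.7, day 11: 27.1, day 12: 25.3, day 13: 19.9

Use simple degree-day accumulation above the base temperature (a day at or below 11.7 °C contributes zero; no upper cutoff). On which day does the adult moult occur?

Daily DD above 11.7 °C: 19.4, 11.1, 18.3, 7.4, 18.2, 0.0, 3.8, 15.6, 9.7, 0.0, 15.4, 13.6, 8.2.
Cumulative: 19.4, 30.5, 48.8, 56.2, 74.4, 74.4, 78.2, 93.8, 103.5, 103.5, 118.9, 132.5, 140.7.
The total first reaches 116 DD on day 11.

day 11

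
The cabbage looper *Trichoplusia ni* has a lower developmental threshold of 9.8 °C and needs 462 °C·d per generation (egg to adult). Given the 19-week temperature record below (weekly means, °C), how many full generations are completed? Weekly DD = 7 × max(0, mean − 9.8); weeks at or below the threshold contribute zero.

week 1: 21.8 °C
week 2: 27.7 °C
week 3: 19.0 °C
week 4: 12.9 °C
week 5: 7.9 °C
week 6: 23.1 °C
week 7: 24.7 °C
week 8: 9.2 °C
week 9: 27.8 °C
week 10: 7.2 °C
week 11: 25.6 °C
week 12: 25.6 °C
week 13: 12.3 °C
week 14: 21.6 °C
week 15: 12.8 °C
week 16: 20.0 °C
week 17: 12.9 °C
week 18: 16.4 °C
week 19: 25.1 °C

2 generations

Weekly DD (7 × max(0, T̄ − 9.8)): 84.0, 125.3, 64.4, 21.7, 0.0, 93.1, 104.3, 0.0, 126.0, 0.0, 110.6, 110.6, 17.5, 82.6, 21.0, 71.4, 21.7, 46.2, 107.1.
Season total = 1207.5 DD.
Complete generations = ⌊1207.5 / 462⌋ = 2.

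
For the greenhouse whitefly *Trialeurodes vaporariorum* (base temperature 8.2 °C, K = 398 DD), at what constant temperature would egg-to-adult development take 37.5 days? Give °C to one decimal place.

18.8 °C

Required daily accumulation = 398 / 37.5 = 10.613 DD/day.
T = T_base + 10.613 = 8.2 + 10.613 = 18.813 ≈ 18.8 °C.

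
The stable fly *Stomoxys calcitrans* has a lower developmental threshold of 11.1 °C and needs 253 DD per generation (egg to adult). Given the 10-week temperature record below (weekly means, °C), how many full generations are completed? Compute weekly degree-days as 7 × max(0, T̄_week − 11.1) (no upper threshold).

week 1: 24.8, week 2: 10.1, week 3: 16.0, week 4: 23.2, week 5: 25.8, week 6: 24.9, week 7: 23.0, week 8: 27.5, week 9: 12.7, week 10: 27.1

2 generations

Weekly DD (7 × max(0, T̄ − 11.1)): 95.9, 0.0, 34.3, 84.7, 102.9, 96.6, 83.3, 114.8, 11.2, 112.0.
Season total = 735.7 DD.
Complete generations = ⌊735.7 / 253⌋ = 2.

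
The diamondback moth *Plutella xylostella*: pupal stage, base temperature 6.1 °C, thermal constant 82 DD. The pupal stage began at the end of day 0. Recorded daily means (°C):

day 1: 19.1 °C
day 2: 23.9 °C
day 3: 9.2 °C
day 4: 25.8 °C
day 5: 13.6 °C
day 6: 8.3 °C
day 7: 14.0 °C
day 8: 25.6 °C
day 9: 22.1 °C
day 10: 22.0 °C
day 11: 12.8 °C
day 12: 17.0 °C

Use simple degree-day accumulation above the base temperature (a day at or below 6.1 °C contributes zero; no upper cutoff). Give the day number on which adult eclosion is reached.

day 8

Daily DD above 6.1 °C: 13.0, 17.8, 3.1, 19.7, 7.5, 2.2, 7.9, 19.5, 16.0, 15.9, 6.7, 10.9.
Cumulative: 13.0, 30.8, 33.9, 53.6, 61.1, 63.3, 71.2, 90.7, 106.7, 122.6, 129.3, 140.2.
The total first reaches 82 DD on day 8.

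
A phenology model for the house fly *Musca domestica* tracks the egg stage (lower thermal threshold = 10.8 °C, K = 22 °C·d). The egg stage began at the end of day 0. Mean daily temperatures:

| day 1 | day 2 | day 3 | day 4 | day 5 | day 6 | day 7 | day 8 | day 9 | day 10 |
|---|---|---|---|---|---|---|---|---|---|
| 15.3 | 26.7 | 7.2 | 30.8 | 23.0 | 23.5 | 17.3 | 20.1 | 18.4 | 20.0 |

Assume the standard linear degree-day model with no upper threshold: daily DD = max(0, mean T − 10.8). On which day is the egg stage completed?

day 4

Daily DD above 10.8 °C: 4.5, 15.9, 0.0, 20.0, 12.2, 12.7, 6.5, 9.3, 7.6, 9.2.
Cumulative: 4.5, 20.4, 20.4, 40.4, 52.6, 65.3, 71.8, 81.1, 88.7, 97.9.
The total first reaches 22 DD on day 4.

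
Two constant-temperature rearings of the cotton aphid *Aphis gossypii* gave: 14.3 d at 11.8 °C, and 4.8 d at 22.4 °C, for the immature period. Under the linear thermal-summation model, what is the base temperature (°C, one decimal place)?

Equal thermal constants: D₁(T₁ − T_b) = D₂(T₂ − T_b).
14.3·(11.8 − T_b) = 4.8·(22.4 − T_b)
T_b = (14.3·11.8 − 4.8·22.4) / (14.3 − 4.8) = 61.22 / 9.5 = 6.444 °C ≈ 6.4 °C.

6.4 °C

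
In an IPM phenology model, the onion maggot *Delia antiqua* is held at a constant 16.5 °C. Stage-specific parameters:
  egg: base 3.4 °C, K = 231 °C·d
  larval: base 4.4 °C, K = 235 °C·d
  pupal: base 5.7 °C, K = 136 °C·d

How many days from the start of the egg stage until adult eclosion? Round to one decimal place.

egg: 231 / (16.5 − 3.4) = 231 / 13.1 = 17.634 d.
larval: 235 / (16.5 − 4.4) = 235 / 12.1 = 19.421 d.
pupal: 136 / (16.5 − 5.7) = 136 / 10.8 = 12.593 d.
Sum = 49.648 ≈ 49.6 days.

49.6 days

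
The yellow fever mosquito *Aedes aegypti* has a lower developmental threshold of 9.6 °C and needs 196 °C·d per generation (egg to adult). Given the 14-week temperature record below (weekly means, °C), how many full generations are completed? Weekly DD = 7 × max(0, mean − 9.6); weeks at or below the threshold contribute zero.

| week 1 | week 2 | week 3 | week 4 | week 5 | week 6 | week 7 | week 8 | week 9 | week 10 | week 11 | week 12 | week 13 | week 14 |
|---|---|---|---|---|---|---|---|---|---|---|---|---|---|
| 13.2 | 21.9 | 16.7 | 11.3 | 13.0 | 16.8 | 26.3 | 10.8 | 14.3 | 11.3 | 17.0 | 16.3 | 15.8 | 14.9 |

Weekly DD (7 × max(0, T̄ − 9.6)): 25.2, 86.1, 49.7, 11.9, 23.8, 50.4, 116.9, 8.4, 32.9, 11.9, 51.8, 46.9, 43.4, 37.1.
Season total = 596.4 DD.
Complete generations = ⌊596.4 / 196⌋ = 3.

3 generations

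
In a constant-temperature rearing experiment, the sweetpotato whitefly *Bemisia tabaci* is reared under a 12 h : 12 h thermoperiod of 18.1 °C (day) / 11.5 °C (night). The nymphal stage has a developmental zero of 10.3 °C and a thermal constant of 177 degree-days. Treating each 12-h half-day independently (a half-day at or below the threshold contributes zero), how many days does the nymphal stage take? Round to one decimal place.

39.3 days

Day half: max(0, 18.1 − 10.3) × 0.5 = 7.8 × 0.5 = 3.90 DD.
Night half: max(0, 11.5 − 10.3) × 0.5 = 1.2 × 0.5 = 0.60 DD.
Per 24 h: 4.50 DD/day.
Duration = 177 / 4.50 = 39.333 ≈ 39.3 days.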